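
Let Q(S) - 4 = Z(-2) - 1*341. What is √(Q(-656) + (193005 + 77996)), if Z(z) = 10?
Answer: √270674 ≈ 520.26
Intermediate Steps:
Q(S) = -327 (Q(S) = 4 + (10 - 1*341) = 4 + (10 - 341) = 4 - 331 = -327)
√(Q(-656) + (193005 + 77996)) = √(-327 + (193005 + 77996)) = √(-327 + 271001) = √270674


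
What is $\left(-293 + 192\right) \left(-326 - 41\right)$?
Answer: $37067$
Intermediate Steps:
$\left(-293 + 192\right) \left(-326 - 41\right) = \left(-101\right) \left(-367\right) = 37067$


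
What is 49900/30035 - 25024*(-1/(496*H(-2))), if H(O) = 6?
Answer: 5625614/558651 ≈ 10.070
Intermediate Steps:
49900/30035 - 25024*(-1/(496*H(-2))) = 49900/30035 - 25024/(-1*496*6) = 49900*(1/30035) - 25024/((-496*6)) = 9980/6007 - 25024/(-2976) = 9980/6007 - 25024*(-1/2976) = 9980/6007 + 782/93 = 5625614/558651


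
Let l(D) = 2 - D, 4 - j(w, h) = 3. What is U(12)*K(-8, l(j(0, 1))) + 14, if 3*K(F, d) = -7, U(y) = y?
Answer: -14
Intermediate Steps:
j(w, h) = 1 (j(w, h) = 4 - 1*3 = 4 - 3 = 1)
K(F, d) = -7/3 (K(F, d) = (⅓)*(-7) = -7/3)
U(12)*K(-8, l(j(0, 1))) + 14 = 12*(-7/3) + 14 = -28 + 14 = -14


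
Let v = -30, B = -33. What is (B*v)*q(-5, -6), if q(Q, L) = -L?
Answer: 5940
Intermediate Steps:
(B*v)*q(-5, -6) = (-33*(-30))*(-1*(-6)) = 990*6 = 5940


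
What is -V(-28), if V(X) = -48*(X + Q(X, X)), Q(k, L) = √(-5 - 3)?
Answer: -1344 + 96*I*√2 ≈ -1344.0 + 135.76*I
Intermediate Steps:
Q(k, L) = 2*I*√2 (Q(k, L) = √(-8) = 2*I*√2)
V(X) = -48*X - 96*I*√2 (V(X) = -48*(X + 2*I*√2) = -48*X - 96*I*√2)
-V(-28) = -(-48*(-28) - 96*I*√2) = -(1344 - 96*I*√2) = -1344 + 96*I*√2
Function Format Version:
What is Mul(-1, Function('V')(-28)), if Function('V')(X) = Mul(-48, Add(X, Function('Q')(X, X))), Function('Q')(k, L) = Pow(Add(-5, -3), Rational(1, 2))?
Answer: Add(-1344, Mul(96, I, Pow(2, Rational(1, 2)))) ≈ Add(-1344.0, Mul(135.76, I))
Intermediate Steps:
Function('Q')(k, L) = Mul(2, I, Pow(2, Rational(1, 2))) (Function('Q')(k, L) = Pow(-8, Rational(1, 2)) = Mul(2, I, Pow(2, Rational(1, 2))))
Function('V')(X) = Add(Mul(-48, X), Mul(-96, I, Pow(2, Rational(1, 2)))) (Function('V')(X) = Mul(-48, Add(X, Mul(2, I, Pow(2, Rational(1, 2))))) = Add(Mul(-48, X), Mul(-96, I, Pow(2, Rational(1, 2)))))
Mul(-1, Function('V')(-28)) = Mul(-1, Add(Mul(-48, -28), Mul(-96, I, Pow(2, Rational(1, 2))))) = Mul(-1, Add(1344, Mul(-96, I, Pow(2, Rational(1, 2))))) = Add(-1344, Mul(96, I, Pow(2, Rational(1, 2))))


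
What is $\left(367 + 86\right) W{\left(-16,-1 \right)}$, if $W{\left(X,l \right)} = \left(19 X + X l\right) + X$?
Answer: $-137712$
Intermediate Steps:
$W{\left(X,l \right)} = 20 X + X l$
$\left(367 + 86\right) W{\left(-16,-1 \right)} = \left(367 + 86\right) \left(- 16 \left(20 - 1\right)\right) = 453 \left(\left(-16\right) 19\right) = 453 \left(-304\right) = -137712$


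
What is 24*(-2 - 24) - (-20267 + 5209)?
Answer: 14434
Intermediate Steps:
24*(-2 - 24) - (-20267 + 5209) = 24*(-26) - 1*(-15058) = -624 + 15058 = 14434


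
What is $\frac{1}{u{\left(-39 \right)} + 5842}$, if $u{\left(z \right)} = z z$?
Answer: $\frac{1}{7363} \approx 0.00013581$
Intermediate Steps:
$u{\left(z \right)} = z^{2}$
$\frac{1}{u{\left(-39 \right)} + 5842} = \frac{1}{\left(-39\right)^{2} + 5842} = \frac{1}{1521 + 5842} = \frac{1}{7363}$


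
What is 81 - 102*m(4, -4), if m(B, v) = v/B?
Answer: 183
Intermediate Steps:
81 - 102*m(4, -4) = 81 - (-408)/4 = 81 - 102*(-1) = 81 + 102 = 183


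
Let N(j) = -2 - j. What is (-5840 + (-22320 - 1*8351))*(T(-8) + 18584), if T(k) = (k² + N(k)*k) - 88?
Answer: -675891632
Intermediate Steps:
T(k) = -88 + k² + k*(-2 - k) (T(k) = (k² + (-2 - k)*k) - 88 = (k² + k*(-2 - k)) - 88 = -88 + k² + k*(-2 - k))
(-5840 + (-22320 - 1*8351))*(T(-8) + 18584) = (-5840 + (-22320 - 1*8351))*((-88 - 2*(-8)) + 18584) = (-5840 + (-22320 - 8351))*((-88 + 16) + 18584) = (-5840 - 30671)*(-72 + 18584) = -36511*18512 = -675891632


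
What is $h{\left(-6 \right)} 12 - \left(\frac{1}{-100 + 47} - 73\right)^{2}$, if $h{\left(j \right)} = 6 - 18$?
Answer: $- \frac{15381396}{2809} \approx -5475.8$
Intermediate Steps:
$h{\left(j \right)} = -12$ ($h{\left(j \right)} = 6 - 18 = -12$)
$h{\left(-6 \right)} 12 - \left(\frac{1}{-100 + 47} - 73\right)^{2} = \left(-12\right) 12 - \left(\frac{1}{-100 + 47} - 73\right)^{2} = -144 - \left(\frac{1}{-53} - 73\right)^{2} = -144 - \left(- \frac{1}{53} - 73\right)^{2} = -144 - \left(- \frac{3870}{53}\right)^{2} = -144 - \frac{14976900}{2809} = - \frac{15381396}{2809}$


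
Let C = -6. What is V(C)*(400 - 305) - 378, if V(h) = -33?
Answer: -3513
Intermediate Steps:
V(C)*(400 - 305) - 378 = -33*(400 - 305) - 378 = -33*95 - 378 = -3135 - 378 = -3513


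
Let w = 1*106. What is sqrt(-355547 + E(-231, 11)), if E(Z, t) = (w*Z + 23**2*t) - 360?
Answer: I*sqrt(374574) ≈ 612.02*I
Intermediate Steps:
w = 106
E(Z, t) = -360 + 106*Z + 529*t (E(Z, t) = (106*Z + 23**2*t) - 360 = (106*Z + 529*t) - 360 = -360 + 106*Z + 529*t)
sqrt(-355547 + E(-231, 11)) = sqrt(-355547 + (-360 + 106*(-231) + 529*11)) = sqrt(-355547 + (-360 - 24486 + 5819)) = sqrt(-355547 - 19027) = sqrt(-374574) = I*sqrt(374574)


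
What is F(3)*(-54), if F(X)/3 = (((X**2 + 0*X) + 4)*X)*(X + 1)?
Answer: -25272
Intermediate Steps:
F(X) = 3*X*(1 + X)*(4 + X**2) (F(X) = 3*((((X**2 + 0*X) + 4)*X)*(X + 1)) = 3*((((X**2 + 0) + 4)*X)*(1 + X)) = 3*(((X**2 + 4)*X)*(1 + X)) = 3*(((4 + X**2)*X)*(1 + X)) = 3*((X*(4 + X**2))*(1 + X)) = 3*(X*(1 + X)*(4 + X**2)) = 3*X*(1 + X)*(4 + X**2))
F(3)*(-54) = (3*3*(4 + 3**2 + 3**3 + 4*3))*(-54) = (3*3*(4 + 9 + 27 + 12))*(-54) = (3*3*52)*(-54) = 468*(-54) = -25272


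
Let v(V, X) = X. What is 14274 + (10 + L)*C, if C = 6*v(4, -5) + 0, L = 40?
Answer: 12774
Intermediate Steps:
C = -30 (C = 6*(-5) + 0 = -30 + 0 = -30)
14274 + (10 + L)*C = 14274 + (10 + 40)*(-30) = 14274 + 50*(-30) = 14274 - 1500 = 12774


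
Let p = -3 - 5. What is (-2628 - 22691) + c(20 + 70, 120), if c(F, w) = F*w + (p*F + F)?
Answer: -15149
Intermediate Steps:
p = -8
c(F, w) = -7*F + F*w (c(F, w) = F*w + (-8*F + F) = F*w - 7*F = -7*F + F*w)
(-2628 - 22691) + c(20 + 70, 120) = (-2628 - 22691) + (20 + 70)*(-7 + 120) = -25319 + 90*113 = -25319 + 10170 = -15149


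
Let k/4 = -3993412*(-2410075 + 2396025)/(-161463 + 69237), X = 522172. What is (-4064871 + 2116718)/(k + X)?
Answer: 89835179289/88135959764 ≈ 1.0193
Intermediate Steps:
k = -112214877200/46113 (k = 4*(-3993412*(-2410075 + 2396025)/(-161463 + 69237)) = 4*(-3993412/((-92226/(-14050)))) = 4*(-3993412/((-92226*(-1/14050)))) = 4*(-3993412/46113/7025) = 4*(-3993412*7025/46113) = 4*(-28053719300/46113) = -112214877200/46113 ≈ -2.4335e+6)
(-4064871 + 2116718)/(k + X) = (-4064871 + 2116718)/(-112214877200/46113 + 522172) = -1948153/(-88135959764/46113) = -1948153*(-46113/88135959764) = 89835179289/88135959764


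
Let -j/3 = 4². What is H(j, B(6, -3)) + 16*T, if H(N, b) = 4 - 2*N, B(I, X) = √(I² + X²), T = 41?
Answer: 756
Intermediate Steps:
j = -48 (j = -3*4² = -3*16 = -48)
H(j, B(6, -3)) + 16*T = (4 - 2*(-48)) + 16*41 = (4 + 96) + 656 = 100 + 656 = 756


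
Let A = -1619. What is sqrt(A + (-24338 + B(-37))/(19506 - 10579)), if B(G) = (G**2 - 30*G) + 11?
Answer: I*sqrt(129215298747)/8927 ≈ 40.267*I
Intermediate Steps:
B(G) = 11 + G**2 - 30*G
sqrt(A + (-24338 + B(-37))/(19506 - 10579)) = sqrt(-1619 + (-24338 + (11 + (-37)**2 - 30*(-37)))/(19506 - 10579)) = sqrt(-1619 + (-24338 + (11 + 1369 + 1110))/8927) = sqrt(-1619 + (-24338 + 2490)*(1/8927)) = sqrt(-1619 - 21848*1/8927) = sqrt(-1619 - 21848/8927) = sqrt(-14474661/8927) = I*sqrt(129215298747)/8927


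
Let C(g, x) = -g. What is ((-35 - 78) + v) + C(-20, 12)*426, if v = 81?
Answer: 8488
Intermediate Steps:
((-35 - 78) + v) + C(-20, 12)*426 = ((-35 - 78) + 81) - 1*(-20)*426 = (-113 + 81) + 20*426 = -32 + 8520 = 8488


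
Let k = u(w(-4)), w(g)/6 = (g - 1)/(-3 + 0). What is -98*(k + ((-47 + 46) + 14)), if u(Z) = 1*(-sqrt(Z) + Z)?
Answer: -2254 + 98*sqrt(10) ≈ -1944.1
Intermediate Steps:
w(g) = 2 - 2*g (w(g) = 6*((g - 1)/(-3 + 0)) = 6*((-1 + g)/(-3)) = 6*((-1 + g)*(-1/3)) = 6*(1/3 - g/3) = 2 - 2*g)
u(Z) = Z - sqrt(Z) (u(Z) = 1*(Z - sqrt(Z)) = Z - sqrt(Z))
k = 10 - sqrt(10) (k = (2 - 2*(-4)) - sqrt(2 - 2*(-4)) = (2 + 8) - sqrt(2 + 8) = 10 - sqrt(10) ≈ 6.8377)
-98*(k + ((-47 + 46) + 14)) = -98*((10 - sqrt(10)) + ((-47 + 46) + 14)) = -98*((10 - sqrt(10)) + (-1 + 14)) = -98*((10 - sqrt(10)) + 13) = -98*(23 - sqrt(10)) = -2254 + 98*sqrt(10)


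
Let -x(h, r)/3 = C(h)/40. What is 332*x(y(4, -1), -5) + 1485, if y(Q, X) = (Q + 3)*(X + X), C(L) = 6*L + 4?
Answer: 3477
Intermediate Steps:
C(L) = 4 + 6*L
y(Q, X) = 2*X*(3 + Q) (y(Q, X) = (3 + Q)*(2*X) = 2*X*(3 + Q))
x(h, r) = -3/10 - 9*h/20 (x(h, r) = -3*(4 + 6*h)/40 = -3*(⅒ + 3*h/20) = -3/10 - 9*h/20)
332*x(y(4, -1), -5) + 1485 = 332*(-3/10 - 9*(-1)*(3 + 4)/10) + 1485 = 332*(-3/10 - 9*(-1)*7/10) + 1485 = 332*(-3/10 - 9/20*(-14)) + 1485 = 332*(-3/10 + 63/10) + 1485 = 332*6 + 1485 = 1992 + 1485 = 3477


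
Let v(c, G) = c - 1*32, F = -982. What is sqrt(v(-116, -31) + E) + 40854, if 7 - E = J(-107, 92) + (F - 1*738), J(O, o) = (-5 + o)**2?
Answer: 40854 + I*sqrt(5990) ≈ 40854.0 + 77.395*I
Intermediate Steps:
v(c, G) = -32 + c (v(c, G) = c - 32 = -32 + c)
E = -5842 (E = 7 - ((-5 + 92)**2 + (-982 - 1*738)) = 7 - (87**2 + (-982 - 738)) = 7 - (7569 - 1720) = 7 - 1*5849 = 7 - 5849 = -5842)
sqrt(v(-116, -31) + E) + 40854 = sqrt((-32 - 116) - 5842) + 40854 = sqrt(-148 - 5842) + 40854 = sqrt(-5990) + 40854 = I*sqrt(5990) + 40854 = 40854 + I*sqrt(5990)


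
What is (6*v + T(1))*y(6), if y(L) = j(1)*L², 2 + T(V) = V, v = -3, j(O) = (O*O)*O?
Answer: -684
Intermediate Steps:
j(O) = O³ (j(O) = O²*O = O³)
T(V) = -2 + V
y(L) = L² (y(L) = 1³*L² = 1*L² = L²)
(6*v + T(1))*y(6) = (6*(-3) + (-2 + 1))*6² = (-18 - 1)*36 = -19*36 = -684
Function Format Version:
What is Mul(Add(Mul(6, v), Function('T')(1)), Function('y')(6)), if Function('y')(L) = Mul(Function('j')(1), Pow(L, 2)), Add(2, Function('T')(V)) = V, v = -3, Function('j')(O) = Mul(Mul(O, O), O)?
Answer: -684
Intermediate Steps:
Function('j')(O) = Pow(O, 3) (Function('j')(O) = Mul(Pow(O, 2), O) = Pow(O, 3))
Function('T')(V) = Add(-2, V)
Function('y')(L) = Pow(L, 2) (Function('y')(L) = Mul(Pow(1, 3), Pow(L, 2)) = Mul(1, Pow(L, 2)) = Pow(L, 2))
Mul(Add(Mul(6, v), Function('T')(1)), Function('y')(6)) = Mul(Add(Mul(6, -3), Add(-2, 1)), Pow(6, 2)) = Mul(Add(-18, -1), 36) = Mul(-19, 36) = -684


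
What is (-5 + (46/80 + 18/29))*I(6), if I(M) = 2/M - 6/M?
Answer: 1471/580 ≈ 2.5362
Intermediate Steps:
I(M) = -4/M
(-5 + (46/80 + 18/29))*I(6) = (-5 + (46/80 + 18/29))*(-4/6) = (-5 + (46*(1/80) + 18*(1/29)))*(-4*⅙) = (-5 + (23/40 + 18/29))*(-⅔) = (-5 + 1387/1160)*(-⅔) = -4413/1160*(-⅔) = 1471/580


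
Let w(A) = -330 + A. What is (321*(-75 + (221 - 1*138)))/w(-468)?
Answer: -428/133 ≈ -3.2180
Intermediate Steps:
(321*(-75 + (221 - 1*138)))/w(-468) = (321*(-75 + (221 - 1*138)))/(-330 - 468) = (321*(-75 + (221 - 138)))/(-798) = (321*(-75 + 83))*(-1/798) = (321*8)*(-1/798) = 2568*(-1/798) = -428/133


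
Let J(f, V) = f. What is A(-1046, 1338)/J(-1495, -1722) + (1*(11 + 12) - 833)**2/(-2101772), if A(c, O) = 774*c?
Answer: 425155537197/785537285 ≈ 541.23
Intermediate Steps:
A(-1046, 1338)/J(-1495, -1722) + (1*(11 + 12) - 833)**2/(-2101772) = (774*(-1046))/(-1495) + (1*(11 + 12) - 833)**2/(-2101772) = -809604*(-1/1495) + (1*23 - 833)**2*(-1/2101772) = 809604/1495 + (23 - 833)**2*(-1/2101772) = 809604/1495 + (-810)**2*(-1/2101772) = 809604/1495 + 656100*(-1/2101772) = 809604/1495 - 164025/525443 = 425155537197/785537285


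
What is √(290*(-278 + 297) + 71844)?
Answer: √77354 ≈ 278.13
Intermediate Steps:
√(290*(-278 + 297) + 71844) = √(290*19 + 71844) = √(5510 + 71844) = √77354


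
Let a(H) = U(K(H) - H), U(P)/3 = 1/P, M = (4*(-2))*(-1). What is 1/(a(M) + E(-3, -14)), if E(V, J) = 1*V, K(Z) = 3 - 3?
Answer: -8/27 ≈ -0.29630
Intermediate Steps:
K(Z) = 0
E(V, J) = V
M = 8 (M = -8*(-1) = 8)
U(P) = 3/P
a(H) = -3/H (a(H) = 3/(0 - H) = 3/((-H)) = 3*(-1/H) = -3/H)
1/(a(M) + E(-3, -14)) = 1/(-3/8 - 3) = 1/(-27/8) = -8/27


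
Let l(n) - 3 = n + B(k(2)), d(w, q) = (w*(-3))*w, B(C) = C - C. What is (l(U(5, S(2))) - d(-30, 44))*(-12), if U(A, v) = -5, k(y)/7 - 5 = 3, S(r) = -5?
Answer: -32376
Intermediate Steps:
k(y) = 56 (k(y) = 35 + 7*3 = 35 + 21 = 56)
B(C) = 0
d(w, q) = -3*w**2 (d(w, q) = (-3*w)*w = -3*w**2)
l(n) = 3 + n (l(n) = 3 + (n + 0) = 3 + n)
(l(U(5, S(2))) - d(-30, 44))*(-12) = ((3 - 5) - (-3)*(-30)**2)*(-12) = (-2 - (-3)*900)*(-12) = (-2 - 1*(-2700))*(-12) = (-2 + 2700)*(-12) = 2698*(-12) = -32376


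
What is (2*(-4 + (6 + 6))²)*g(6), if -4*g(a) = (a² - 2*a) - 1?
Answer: -736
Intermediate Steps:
g(a) = ¼ + a/2 - a²/4 (g(a) = -((a² - 2*a) - 1)/4 = -(-1 + a² - 2*a)/4 = ¼ + a/2 - a²/4)
(2*(-4 + (6 + 6))²)*g(6) = (2*(-4 + (6 + 6))²)*(¼ + (½)*6 - ¼*6²) = (2*(-4 + 12)²)*(¼ + 3 - ¼*36) = (2*8²)*(¼ + 3 - 9) = (2*64)*(-23/4) = 128*(-23/4) = -736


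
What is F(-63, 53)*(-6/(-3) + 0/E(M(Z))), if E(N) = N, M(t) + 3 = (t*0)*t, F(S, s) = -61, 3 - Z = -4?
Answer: -122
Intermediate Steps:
Z = 7 (Z = 3 - 1*(-4) = 3 + 4 = 7)
M(t) = -3 (M(t) = -3 + (t*0)*t = -3 + 0*t = -3 + 0 = -3)
F(-63, 53)*(-6/(-3) + 0/E(M(Z))) = -61*(-6/(-3) + 0/(-3)) = -61*(-6*(-⅓) + 0*(-⅓)) = -61*(2 + 0) = -61*2 = -122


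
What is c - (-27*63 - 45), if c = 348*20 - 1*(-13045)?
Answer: 21751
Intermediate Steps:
c = 20005 (c = 6960 + 13045 = 20005)
c - (-27*63 - 45) = 20005 - (-27*63 - 45) = 20005 - (-1701 - 45) = 20005 - 1*(-1746) = 20005 + 1746 = 21751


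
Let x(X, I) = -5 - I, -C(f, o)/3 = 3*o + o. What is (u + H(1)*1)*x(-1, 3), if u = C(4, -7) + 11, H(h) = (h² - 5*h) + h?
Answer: -736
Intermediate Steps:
C(f, o) = -12*o (C(f, o) = -3*(3*o + o) = -12*o)
H(h) = h² - 4*h
u = 95 (u = -12*(-7) + 11 = 84 + 11 = 95)
(u + H(1)*1)*x(-1, 3) = (95 + (1*(-4 + 1))*1)*(-5 - 1*3) = (95 + (1*(-3))*1)*(-5 - 3) = (95 - 3*1)*(-8) = (95 - 3)*(-8) = 92*(-8) = -736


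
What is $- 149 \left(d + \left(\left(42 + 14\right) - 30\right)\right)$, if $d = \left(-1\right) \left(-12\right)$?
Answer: $-5662$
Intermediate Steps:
$d = 12$
$- 149 \left(d + \left(\left(42 + 14\right) - 30\right)\right) = - 149 \left(12 + \left(\left(42 + 14\right) - 30\right)\right) = - 149 \left(12 + \left(56 - 30\right)\right) = - 149 \left(12 + 26\right) = \left(-149\right) 38 = -5662$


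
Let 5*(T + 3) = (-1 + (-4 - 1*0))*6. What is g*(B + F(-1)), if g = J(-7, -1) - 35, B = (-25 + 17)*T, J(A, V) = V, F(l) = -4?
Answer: -2448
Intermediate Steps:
T = -9 (T = -3 + ((-1 + (-4 - 1*0))*6)/5 = -3 + ((-1 + (-4 + 0))*6)/5 = -3 + ((-1 - 4)*6)/5 = -3 + (-5*6)/5 = -3 + (1/5)*(-30) = -3 - 6 = -9)
B = 72 (B = (-25 + 17)*(-9) = -8*(-9) = 72)
g = -36 (g = -1 - 35 = -36)
g*(B + F(-1)) = -36*(72 - 4) = -36*68 = -2448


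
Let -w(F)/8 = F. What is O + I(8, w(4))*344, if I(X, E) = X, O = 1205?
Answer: 3957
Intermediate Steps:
w(F) = -8*F
O + I(8, w(4))*344 = 1205 + 8*344 = 1205 + 2752 = 3957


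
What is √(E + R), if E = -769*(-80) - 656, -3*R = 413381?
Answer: I*√692367/3 ≈ 277.36*I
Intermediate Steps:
R = -413381/3 (R = -⅓*413381 = -413381/3 ≈ -1.3779e+5)
E = 60864 (E = 61520 - 656 = 60864)
√(E + R) = √(60864 - 413381/3) = √(-230789/3) = I*√692367/3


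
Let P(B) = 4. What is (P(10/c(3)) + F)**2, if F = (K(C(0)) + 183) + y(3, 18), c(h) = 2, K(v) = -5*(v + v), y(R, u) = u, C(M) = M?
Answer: 42025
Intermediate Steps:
K(v) = -10*v
F = 201 (F = (-10*0 + 183) + 18 = (0 + 183) + 18 = 183 + 18 = 201)
(P(10/c(3)) + F)**2 = (4 + 201)**2 = 205**2 = 42025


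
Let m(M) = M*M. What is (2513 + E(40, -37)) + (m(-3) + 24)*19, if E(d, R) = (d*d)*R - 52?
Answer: -56112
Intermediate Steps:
m(M) = M²
E(d, R) = -52 + R*d² (E(d, R) = d²*R - 52 = R*d² - 52 = -52 + R*d²)
(2513 + E(40, -37)) + (m(-3) + 24)*19 = (2513 + (-52 - 37*40²)) + ((-3)² + 24)*19 = (2513 + (-52 - 37*1600)) + (9 + 24)*19 = (2513 + (-52 - 59200)) + 33*19 = (2513 - 59252) + 627 = -56739 + 627 = -56112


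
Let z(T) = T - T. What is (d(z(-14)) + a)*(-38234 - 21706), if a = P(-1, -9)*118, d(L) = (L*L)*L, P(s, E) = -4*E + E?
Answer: -190968840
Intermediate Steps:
z(T) = 0
P(s, E) = -3*E
d(L) = L**3 (d(L) = L**2*L = L**3)
a = 3186 (a = -3*(-9)*118 = 27*118 = 3186)
(d(z(-14)) + a)*(-38234 - 21706) = (0**3 + 3186)*(-38234 - 21706) = (0 + 3186)*(-59940) = 3186*(-59940) = -190968840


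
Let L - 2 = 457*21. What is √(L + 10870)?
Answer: √20469 ≈ 143.07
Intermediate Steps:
L = 9599 (L = 2 + 457*21 = 2 + 9597 = 9599)
√(L + 10870) = √(9599 + 10870) = √20469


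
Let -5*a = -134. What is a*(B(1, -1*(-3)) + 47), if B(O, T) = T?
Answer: 1340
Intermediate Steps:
a = 134/5 (a = -⅕*(-134) = 134/5 ≈ 26.800)
a*(B(1, -1*(-3)) + 47) = 134*(-1*(-3) + 47)/5 = 134*(3 + 47)/5 = (134/5)*50 = 1340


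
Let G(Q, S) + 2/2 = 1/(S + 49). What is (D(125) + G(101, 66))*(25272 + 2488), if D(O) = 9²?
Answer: 51083952/23 ≈ 2.2210e+6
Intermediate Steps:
G(Q, S) = -1 + 1/(49 + S) (G(Q, S) = -1 + 1/(S + 49) = -1 + 1/(49 + S))
D(O) = 81
(D(125) + G(101, 66))*(25272 + 2488) = (81 + (-48 - 1*66)/(49 + 66))*(25272 + 2488) = (81 + (-48 - 66)/115)*27760 = (81 + (1/115)*(-114))*27760 = (81 - 114/115)*27760 = (9201/115)*27760 = 51083952/23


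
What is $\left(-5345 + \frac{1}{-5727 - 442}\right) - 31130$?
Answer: $- \frac{225014276}{6169} \approx -36475.0$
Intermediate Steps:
$\left(-5345 + \frac{1}{-5727 - 442}\right) - 31130 = \left(-5345 + \frac{1}{-6169}\right) - 31130 = \left(-5345 - \frac{1}{6169}\right) - 31130 = - \frac{32973306}{6169} - 31130 = - \frac{225014276}{6169}$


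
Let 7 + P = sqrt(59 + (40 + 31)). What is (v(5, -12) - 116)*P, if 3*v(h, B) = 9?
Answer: 791 - 113*sqrt(130) ≈ -497.40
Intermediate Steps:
v(h, B) = 3 (v(h, B) = (1/3)*9 = 3)
P = -7 + sqrt(130) (P = -7 + sqrt(59 + (40 + 31)) = -7 + sqrt(59 + 71) = -7 + sqrt(130) ≈ 4.4018)
(v(5, -12) - 116)*P = (3 - 116)*(-7 + sqrt(130)) = -113*(-7 + sqrt(130)) = 791 - 113*sqrt(130)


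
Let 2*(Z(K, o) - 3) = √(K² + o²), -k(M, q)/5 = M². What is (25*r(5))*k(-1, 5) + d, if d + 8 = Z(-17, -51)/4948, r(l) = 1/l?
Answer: -163281/4948 + 17*√10/9896 ≈ -32.994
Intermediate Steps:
k(M, q) = -5*M²
Z(K, o) = 3 + √(K² + o²)/2
d = -39581/4948 + 17*√10/9896 (d = -8 + (3 + √((-17)² + (-51)²)/2)/4948 = -8 + (3 + √(289 + 2601)/2)*(1/4948) = -8 + (3 + √2890/2)*(1/4948) = -8 + (3 + (17*√10)/2)*(1/4948) = -8 + (3 + 17*√10/2)*(1/4948) = -8 + (3/4948 + 17*√10/9896) = -39581/4948 + 17*√10/9896 ≈ -7.9940)
(25*r(5))*k(-1, 5) + d = (25/5)*(-5*(-1)²) + (-39581/4948 + 17*√10/9896) = (25*(⅕))*(-5*1) + (-39581/4948 + 17*√10/9896) = 5*(-5) + (-39581/4948 + 17*√10/9896) = -25 + (-39581/4948 + 17*√10/9896) = -163281/4948 + 17*√10/9896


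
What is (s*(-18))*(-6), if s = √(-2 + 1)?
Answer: 108*I ≈ 108.0*I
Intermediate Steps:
s = I (s = √(-1) = I ≈ 1.0*I)
(s*(-18))*(-6) = (I*(-18))*(-6) = -18*I*(-6) = 108*I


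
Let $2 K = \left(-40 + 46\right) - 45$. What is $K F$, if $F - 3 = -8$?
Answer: $\frac{195}{2} \approx 97.5$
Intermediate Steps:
$K = - \frac{39}{2}$ ($K = \frac{\left(-40 + 46\right) - 45}{2} = \frac{6 - 45}{2} = \frac{1}{2} \left(-39\right) = - \frac{39}{2} \approx -19.5$)
$F = -5$ ($F = 3 - 8 = -5$)
$K F = \left(- \frac{39}{2}\right) \left(-5\right) = \frac{195}{2}$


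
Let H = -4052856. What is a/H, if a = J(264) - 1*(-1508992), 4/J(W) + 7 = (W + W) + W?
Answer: -98713227/265124330 ≈ -0.37233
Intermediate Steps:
J(W) = 4/(-7 + 3*W) (J(W) = 4/(-7 + ((W + W) + W)) = 4/(-7 + (2*W + W)) = 4/(-7 + 3*W))
a = 1184558724/785 (a = 4/(-7 + 3*264) - 1*(-1508992) = 4/(-7 + 792) + 1508992 = 4/785 + 1508992 = 1184558724/785 ≈ 1.5090e+6)
a/H = (1184558724/785)/(-4052856) = (1184558724/785)*(-1/4052856) = -98713227/265124330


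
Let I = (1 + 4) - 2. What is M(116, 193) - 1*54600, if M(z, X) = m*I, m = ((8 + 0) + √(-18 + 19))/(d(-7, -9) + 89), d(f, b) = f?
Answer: -4477173/82 ≈ -54600.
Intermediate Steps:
m = 9/82 (m = ((8 + 0) + √(-18 + 19))/(-7 + 89) = (8 + √1)/82 = (8 + 1)*(1/82) = 9*(1/82) = 9/82 ≈ 0.10976)
I = 3 (I = 5 - 2 = 3)
M(z, X) = 27/82 (M(z, X) = (9/82)*3 = 27/82)
M(116, 193) - 1*54600 = 27/82 - 1*54600 = 27/82 - 54600 = -4477173/82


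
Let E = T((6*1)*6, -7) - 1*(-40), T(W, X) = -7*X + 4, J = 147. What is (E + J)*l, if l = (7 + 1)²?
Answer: 15360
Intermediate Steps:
l = 64 (l = 8² = 64)
T(W, X) = 4 - 7*X
E = 93 (E = (4 - 7*(-7)) - 1*(-40) = (4 + 49) + 40 = 53 + 40 = 93)
(E + J)*l = (93 + 147)*64 = 240*64 = 15360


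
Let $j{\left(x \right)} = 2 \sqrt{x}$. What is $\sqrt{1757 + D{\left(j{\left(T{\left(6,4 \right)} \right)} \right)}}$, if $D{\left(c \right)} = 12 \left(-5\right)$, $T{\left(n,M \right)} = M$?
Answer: $\sqrt{1697} \approx 41.195$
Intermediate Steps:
$D{\left(c \right)} = -60$
$\sqrt{1757 + D{\left(j{\left(T{\left(6,4 \right)} \right)} \right)}} = \sqrt{1757 - 60} = \sqrt{1697}$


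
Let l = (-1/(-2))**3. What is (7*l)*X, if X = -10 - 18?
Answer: -49/2 ≈ -24.500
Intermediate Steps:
X = -28
l = 1/8 (l = (-1*(-1/2))**3 = (1/2)**3 = 1/8 ≈ 0.12500)
(7*l)*X = (7*(1/8))*(-28) = (7/8)*(-28) = -49/2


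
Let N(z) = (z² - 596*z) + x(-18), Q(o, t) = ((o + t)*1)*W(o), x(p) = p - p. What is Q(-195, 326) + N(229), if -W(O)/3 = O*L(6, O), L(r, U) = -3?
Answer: -313948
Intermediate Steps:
x(p) = 0
W(O) = 9*O (W(O) = -3*O*(-3) = -(-9)*O = 9*O)
Q(o, t) = 9*o*(o + t) (Q(o, t) = ((o + t)*1)*(9*o) = (o + t)*(9*o) = 9*o*(o + t))
N(z) = z² - 596*z (N(z) = (z² - 596*z) + 0 = z² - 596*z)
Q(-195, 326) + N(229) = 9*(-195)*(-195 + 326) + 229*(-596 + 229) = 9*(-195)*131 + 229*(-367) = -229905 - 84043 = -313948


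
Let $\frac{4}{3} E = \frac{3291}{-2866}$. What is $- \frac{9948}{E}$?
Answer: $\frac{38014624}{3291} \approx 11551.0$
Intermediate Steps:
$E = - \frac{9873}{11464}$ ($E = \frac{3 \frac{3291}{-2866}}{4} = \frac{3 \cdot 3291 \left(- \frac{1}{2866}\right)}{4} = \frac{3}{4} \left(- \frac{3291}{2866}\right) = - \frac{9873}{11464} \approx -0.86122$)
$- \frac{9948}{E} = - \frac{9948}{- \frac{9873}{11464}} = \left(-9948\right) \left(- \frac{11464}{9873}\right) = \frac{38014624}{3291}$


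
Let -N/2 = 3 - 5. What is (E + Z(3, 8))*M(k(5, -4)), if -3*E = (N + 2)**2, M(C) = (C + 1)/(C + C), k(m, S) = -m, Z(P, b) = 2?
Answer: -4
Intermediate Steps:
N = 4 (N = -2*(3 - 5) = -2*(-2) = 4)
M(C) = (1 + C)/(2*C) (M(C) = (1 + C)/((2*C)) = (1 + C)*(1/(2*C)) = (1 + C)/(2*C))
E = -12 (E = -(4 + 2)**2/3 = -1/3*6**2 = -1/3*36 = -12)
(E + Z(3, 8))*M(k(5, -4)) = (-12 + 2)*((1 - 1*5)/(2*((-1*5)))) = -5*(1 - 5)/(-5) = -5*(-1)*(-4)/5 = -10*2/5 = -4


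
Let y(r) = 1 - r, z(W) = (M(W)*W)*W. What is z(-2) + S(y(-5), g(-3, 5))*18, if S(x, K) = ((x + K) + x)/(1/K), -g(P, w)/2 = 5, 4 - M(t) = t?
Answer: -336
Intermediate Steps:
M(t) = 4 - t
g(P, w) = -10 (g(P, w) = -2*5 = -10)
z(W) = W**2*(4 - W) (z(W) = ((4 - W)*W)*W = (W*(4 - W))*W = W**2*(4 - W))
S(x, K) = K*(K + 2*x) (S(x, K) = ((K + x) + x)*K = (K + 2*x)*K = K*(K + 2*x))
z(-2) + S(y(-5), g(-3, 5))*18 = (-2)**2*(4 - 1*(-2)) - 10*(-10 + 2*(1 - 1*(-5)))*18 = 4*(4 + 2) - 10*(-10 + 2*(1 + 5))*18 = 4*6 - 10*(-10 + 2*6)*18 = 24 - 10*(-10 + 12)*18 = 24 - 10*2*18 = 24 - 20*18 = 24 - 360 = -336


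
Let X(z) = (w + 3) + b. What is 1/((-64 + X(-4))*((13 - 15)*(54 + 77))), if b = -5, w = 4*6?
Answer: 1/11004 ≈ 9.0876e-5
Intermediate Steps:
w = 24
X(z) = 22 (X(z) = (24 + 3) - 5 = 27 - 5 = 22)
1/((-64 + X(-4))*((13 - 15)*(54 + 77))) = 1/((-64 + 22)*((13 - 15)*(54 + 77))) = 1/(-(-84)*131) = 1/(-42*(-262)) = 1/11004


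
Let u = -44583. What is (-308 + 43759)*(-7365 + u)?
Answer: -2257192548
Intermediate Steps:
(-308 + 43759)*(-7365 + u) = (-308 + 43759)*(-7365 - 44583) = 43451*(-51948) = -2257192548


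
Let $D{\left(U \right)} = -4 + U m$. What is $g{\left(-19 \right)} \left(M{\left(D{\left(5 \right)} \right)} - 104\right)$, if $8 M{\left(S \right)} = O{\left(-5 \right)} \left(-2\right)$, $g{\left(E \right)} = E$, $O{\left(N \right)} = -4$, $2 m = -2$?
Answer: $1957$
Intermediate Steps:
$m = -1$ ($m = \frac{1}{2} \left(-2\right) = -1$)
$D{\left(U \right)} = -4 - U$ ($D{\left(U \right)} = -4 + U \left(-1\right) = -4 - U$)
$M{\left(S \right)} = 1$ ($M{\left(S \right)} = \frac{\left(-4\right) \left(-2\right)}{8} = \frac{1}{8} \cdot 8 = 1$)
$g{\left(-19 \right)} \left(M{\left(D{\left(5 \right)} \right)} - 104\right) = - 19 \left(1 - 104\right) = \left(-19\right) \left(-103\right) = 1957$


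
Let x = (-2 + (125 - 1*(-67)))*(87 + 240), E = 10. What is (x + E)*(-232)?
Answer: -14416480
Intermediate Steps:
x = 62130 (x = (-2 + (125 + 67))*327 = (-2 + 192)*327 = 190*327 = 62130)
(x + E)*(-232) = (62130 + 10)*(-232) = 62140*(-232) = -14416480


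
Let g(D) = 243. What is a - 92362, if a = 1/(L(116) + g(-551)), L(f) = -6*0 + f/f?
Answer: -22536327/244 ≈ -92362.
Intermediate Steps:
L(f) = 1 (L(f) = 0 + 1 = 1)
a = 1/244 (a = 1/(1 + 243) = 1/244 ≈ 0.0040984)
a - 92362 = 1/244 - 92362 = -22536327/244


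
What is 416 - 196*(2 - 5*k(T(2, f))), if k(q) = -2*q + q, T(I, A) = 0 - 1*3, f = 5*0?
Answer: 2964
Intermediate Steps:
f = 0
T(I, A) = -3 (T(I, A) = 0 - 3 = -3)
k(q) = -q
416 - 196*(2 - 5*k(T(2, f))) = 416 - 196*(2 - (-5)*(-3)) = 416 - 196*(2 - 5*3) = 416 - 196*(2 - 15) = 416 - 196*(-13) = 416 + 2548 = 2964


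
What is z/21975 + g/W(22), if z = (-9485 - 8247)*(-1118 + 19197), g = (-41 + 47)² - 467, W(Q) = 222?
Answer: -23725842347/1626150 ≈ -14590.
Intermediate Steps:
g = -431 (g = 6² - 1*467 = 36 - 467 = -431)
z = -320576828 (z = -17732*18079 = -320576828)
z/21975 + g/W(22) = -320576828/21975 - 431/222 = -23725842347/1626150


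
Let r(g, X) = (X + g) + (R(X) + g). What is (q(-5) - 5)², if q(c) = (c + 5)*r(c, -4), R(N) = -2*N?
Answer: 25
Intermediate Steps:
r(g, X) = -X + 2*g (r(g, X) = (X + g) + (-2*X + g) = (X + g) + (g - 2*X) = -X + 2*g)
q(c) = (4 + 2*c)*(5 + c) (q(c) = (c + 5)*(-1*(-4) + 2*c) = (5 + c)*(4 + 2*c) = (4 + 2*c)*(5 + c))
(q(-5) - 5)² = (2*(2 - 5)*(5 - 5) - 5)² = (2*(-3)*0 - 5)² = (0 - 5)² = (-5)² = 25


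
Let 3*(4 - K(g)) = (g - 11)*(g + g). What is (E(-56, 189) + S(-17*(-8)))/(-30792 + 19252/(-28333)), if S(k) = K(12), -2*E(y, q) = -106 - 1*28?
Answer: -1784979/872448988 ≈ -0.0020459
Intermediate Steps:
K(g) = 4 - 2*g*(-11 + g)/3 (K(g) = 4 - (g - 11)*(g + g)/3 = 4 - (-11 + g)*2*g/3 = 4 - 2*g*(-11 + g)/3)
E(y, q) = 67 (E(y, q) = -(-106 - 1*28)/2 = -(-106 - 28)/2 = -1/2*(-134) = 67)
S(k) = -4 (S(k) = 4 - 2/3*12**2 + (22/3)*12 = 4 - 2/3*144 + 88 = 4 - 96 + 88 = -4)
(E(-56, 189) + S(-17*(-8)))/(-30792 + 19252/(-28333)) = (67 - 4)/(-30792 + 19252/(-28333)) = 63/(-30792 + 19252*(-1/28333)) = 63/(-30792 - 19252/28333) = 63/(-872448988/28333) = 63*(-28333/872448988) = -1784979/872448988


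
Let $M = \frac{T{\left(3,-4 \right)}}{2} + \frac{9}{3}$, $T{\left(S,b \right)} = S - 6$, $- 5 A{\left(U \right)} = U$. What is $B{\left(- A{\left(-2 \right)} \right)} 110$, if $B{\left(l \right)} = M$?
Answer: $165$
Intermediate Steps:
$A{\left(U \right)} = - \frac{U}{5}$
$T{\left(S,b \right)} = -6 + S$ ($T{\left(S,b \right)} = S - 6 = -6 + S$)
$M = \frac{3}{2}$ ($M = \frac{-6 + 3}{2} + \frac{9}{3} = \left(-3\right) \frac{1}{2} + 9 \cdot \frac{1}{3} = - \frac{3}{2} + 3 = \frac{3}{2} \approx 1.5$)
$B{\left(l \right)} = \frac{3}{2}$
$B{\left(- A{\left(-2 \right)} \right)} 110 = \frac{3}{2} \cdot 110 = 165$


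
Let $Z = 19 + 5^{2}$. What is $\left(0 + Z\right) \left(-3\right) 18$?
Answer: $-2376$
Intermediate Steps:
$Z = 44$ ($Z = 19 + 25 = 44$)
$\left(0 + Z\right) \left(-3\right) 18 = \left(0 + 44\right) \left(-3\right) 18 = 44 \left(-3\right) 18 = \left(-132\right) 18 = -2376$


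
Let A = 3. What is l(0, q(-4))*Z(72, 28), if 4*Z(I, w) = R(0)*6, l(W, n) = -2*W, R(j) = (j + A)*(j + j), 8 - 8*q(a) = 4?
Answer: 0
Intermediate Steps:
q(a) = 1/2 (q(a) = 1 - 1/8*4 = 1 - 1/2 = 1/2)
R(j) = 2*j*(3 + j) (R(j) = (j + 3)*(j + j) = (3 + j)*(2*j) = 2*j*(3 + j))
Z(I, w) = 0 (Z(I, w) = ((2*0*(3 + 0))*6)/4 = ((2*0*3)*6)/4 = (0*6)/4 = (1/4)*0 = 0)
l(0, q(-4))*Z(72, 28) = -2*0*0 = 0*0 = 0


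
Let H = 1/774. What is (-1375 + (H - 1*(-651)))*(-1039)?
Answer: 582229625/774 ≈ 7.5224e+5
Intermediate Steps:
H = 1/774 ≈ 0.0012920
(-1375 + (H - 1*(-651)))*(-1039) = (-1375 + (1/774 - 1*(-651)))*(-1039) = (-1375 + (1/774 + 651))*(-1039) = (-1375 + 503875/774)*(-1039) = -560375/774*(-1039) = 582229625/774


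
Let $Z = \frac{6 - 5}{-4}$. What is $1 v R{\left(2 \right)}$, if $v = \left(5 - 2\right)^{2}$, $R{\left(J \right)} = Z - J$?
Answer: $- \frac{81}{4} \approx -20.25$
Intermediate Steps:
$Z = - \frac{1}{4}$ ($Z = \left(6 - 5\right) \left(- \frac{1}{4}\right) = 1 \left(- \frac{1}{4}\right) = - \frac{1}{4} \approx -0.25$)
$R{\left(J \right)} = - \frac{1}{4} - J$
$v = 9$ ($v = 3^{2} = 9$)
$1 v R{\left(2 \right)} = 1 \cdot 9 \left(- \frac{1}{4} - 2\right) = 9 \left(- \frac{1}{4} - 2\right) = 9 \left(- \frac{9}{4}\right) = - \frac{81}{4}$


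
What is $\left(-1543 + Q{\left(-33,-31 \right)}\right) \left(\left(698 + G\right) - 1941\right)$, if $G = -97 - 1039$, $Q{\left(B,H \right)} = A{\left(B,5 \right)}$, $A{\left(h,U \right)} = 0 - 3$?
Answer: $3677934$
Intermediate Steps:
$A{\left(h,U \right)} = -3$ ($A{\left(h,U \right)} = 0 - 3 = -3$)
$Q{\left(B,H \right)} = -3$
$G = -1136$ ($G = -97 - 1039 = -1136$)
$\left(-1543 + Q{\left(-33,-31 \right)}\right) \left(\left(698 + G\right) - 1941\right) = \left(-1543 - 3\right) \left(\left(698 - 1136\right) - 1941\right) = - 1546 \left(-438 - 1941\right) = \left(-1546\right) \left(-2379\right) = 3677934$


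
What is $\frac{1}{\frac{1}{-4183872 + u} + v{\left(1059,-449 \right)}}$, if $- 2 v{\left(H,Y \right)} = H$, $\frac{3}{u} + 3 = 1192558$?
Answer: $- \frac{9978994945914}{5283877826246573} \approx -0.0018886$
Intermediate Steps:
$u = \frac{3}{1192555}$ ($u = \frac{3}{-3 + 1192558} = \frac{3}{1192555} \approx 2.5156 \cdot 10^{-6}$)
$v{\left(H,Y \right)} = - \frac{H}{2}$
$\frac{1}{\frac{1}{-4183872 + u} + v{\left(1059,-449 \right)}} = \frac{1}{\frac{1}{-4183872 + \frac{3}{1192555}} - \frac{1059}{2}} = \frac{1}{\frac{1}{- \frac{4989497472957}{1192555}} - \frac{1059}{2}} = \frac{1}{- \frac{1192555}{4989497472957} - \frac{1059}{2}} = \frac{1}{- \frac{5283877826246573}{9978994945914}} = - \frac{9978994945914}{5283877826246573}$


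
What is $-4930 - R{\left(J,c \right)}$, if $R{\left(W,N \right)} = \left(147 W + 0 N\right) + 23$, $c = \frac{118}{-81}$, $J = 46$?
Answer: $-11715$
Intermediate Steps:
$c = - \frac{118}{81}$ ($c = 118 \left(- \frac{1}{81}\right) = - \frac{118}{81} \approx -1.4568$)
$R{\left(W,N \right)} = 23 + 147 W$ ($R{\left(W,N \right)} = \left(147 W + 0\right) + 23 = 147 W + 23 = 23 + 147 W$)
$-4930 - R{\left(J,c \right)} = -4930 - \left(23 + 147 \cdot 46\right) = -4930 - \left(23 + 6762\right) = -4930 - 6785 = -11715$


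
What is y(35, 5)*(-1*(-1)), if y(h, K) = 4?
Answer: 4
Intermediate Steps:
y(35, 5)*(-1*(-1)) = 4*(-1*(-1)) = 4*1 = 4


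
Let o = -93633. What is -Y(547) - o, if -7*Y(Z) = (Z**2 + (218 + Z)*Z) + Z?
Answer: 1373642/7 ≈ 1.9623e+5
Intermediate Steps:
Y(Z) = -Z/7 - Z**2/7 - Z*(218 + Z)/7 (Y(Z) = -((Z**2 + (218 + Z)*Z) + Z)/7 = -((Z**2 + Z*(218 + Z)) + Z)/7 = -(Z + Z**2 + Z*(218 + Z))/7 = -Z/7 - Z**2/7 - Z*(218 + Z)/7)
-Y(547) - o = -(-1)*547*(219 + 2*547)/7 - 1*(-93633) = -(-1)*547*(219 + 1094)/7 + 93633 = -(-1)*547*1313/7 + 93633 = -1*(-718211/7) + 93633 = 718211/7 + 93633 = 1373642/7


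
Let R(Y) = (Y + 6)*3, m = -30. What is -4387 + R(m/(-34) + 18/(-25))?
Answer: -1856618/425 ≈ -4368.5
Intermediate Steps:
R(Y) = 18 + 3*Y (R(Y) = (6 + Y)*3 = 18 + 3*Y)
-4387 + R(m/(-34) + 18/(-25)) = -4387 + (18 + 3*(-30/(-34) + 18/(-25))) = -4387 + (18 + 3*(-30*(-1/34) + 18*(-1/25))) = -4387 + (18 + 3*(15/17 - 18/25)) = -4387 + (18 + 3*(69/425)) = -4387 + (18 + 207/425) = -4387 + 7857/425 = -1856618/425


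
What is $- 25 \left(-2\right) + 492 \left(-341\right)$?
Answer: $-167722$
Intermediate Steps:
$- 25 \left(-2\right) + 492 \left(-341\right) = \left(-1\right) \left(-50\right) - 167772 = 50 - 167772 = -167722$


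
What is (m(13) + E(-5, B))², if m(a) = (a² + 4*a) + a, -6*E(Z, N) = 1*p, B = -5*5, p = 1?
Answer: 1968409/36 ≈ 54678.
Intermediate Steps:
B = -25
E(Z, N) = -⅙ (E(Z, N) = -1/6 = -⅙*1 = -⅙)
m(a) = a² + 5*a
(m(13) + E(-5, B))² = (13*(5 + 13) - ⅙)² = (13*18 - ⅙)² = (234 - ⅙)² = (1403/6)² = 1968409/36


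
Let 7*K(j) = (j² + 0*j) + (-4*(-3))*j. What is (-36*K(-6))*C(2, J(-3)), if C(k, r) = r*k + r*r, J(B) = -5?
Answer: 19440/7 ≈ 2777.1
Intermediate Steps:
C(k, r) = r² + k*r (C(k, r) = k*r + r² = r² + k*r)
K(j) = j²/7 + 12*j/7 (K(j) = ((j² + 0*j) + (-4*(-3))*j)/7 = ((j² + 0) + 12*j)/7 = (j² + 12*j)/7 = j²/7 + 12*j/7)
(-36*K(-6))*C(2, J(-3)) = (-36*(-6)*(12 - 6)/7)*(-5*(2 - 5)) = (-36*(-6)*6/7)*(-5*(-3)) = -36*(-36/7)*15 = (1296/7)*15 = 19440/7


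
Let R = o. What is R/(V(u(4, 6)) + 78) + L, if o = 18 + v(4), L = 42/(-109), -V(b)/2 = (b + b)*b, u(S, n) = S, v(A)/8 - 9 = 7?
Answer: 7663/763 ≈ 10.043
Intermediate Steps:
v(A) = 128 (v(A) = 72 + 8*7 = 72 + 56 = 128)
V(b) = -4*b**2 (V(b) = -2*(b + b)*b = -2*2*b*b = -4*b**2)
L = -42/109 (L = 42*(-1/109) = -42/109 ≈ -0.38532)
o = 146 (o = 18 + 128 = 146)
R = 146
R/(V(u(4, 6)) + 78) + L = 146/(-4*4**2 + 78) - 42/109 = 146/(-4*16 + 78) - 42/109 = 146/(-64 + 78) - 42/109 = 146/14 - 42/109 = (1/14)*146 - 42/109 = 73/7 - 42/109 = 7663/763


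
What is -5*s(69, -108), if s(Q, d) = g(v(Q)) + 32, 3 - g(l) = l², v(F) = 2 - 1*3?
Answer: -170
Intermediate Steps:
v(F) = -1 (v(F) = 2 - 3 = -1)
g(l) = 3 - l²
s(Q, d) = 34 (s(Q, d) = (3 - 1*(-1)²) + 32 = (3 - 1*1) + 32 = (3 - 1) + 32 = 2 + 32 = 34)
-5*s(69, -108) = -5*34 = -170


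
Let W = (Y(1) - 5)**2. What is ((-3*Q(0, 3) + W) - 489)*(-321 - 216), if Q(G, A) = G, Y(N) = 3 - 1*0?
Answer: 260445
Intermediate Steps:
Y(N) = 3 (Y(N) = 3 + 0 = 3)
W = 4 (W = (3 - 5)**2 = (-2)**2 = 4)
((-3*Q(0, 3) + W) - 489)*(-321 - 216) = ((-3*0 + 4) - 489)*(-321 - 216) = ((0 + 4) - 489)*(-537) = (4 - 489)*(-537) = -485*(-537) = 260445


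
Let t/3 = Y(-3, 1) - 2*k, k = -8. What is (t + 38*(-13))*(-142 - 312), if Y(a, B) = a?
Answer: 206570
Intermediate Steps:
t = 39 (t = 3*(-3 - 2*(-8)) = 3*(-3 + 16) = 3*13 = 39)
(t + 38*(-13))*(-142 - 312) = (39 + 38*(-13))*(-142 - 312) = (39 - 494)*(-454) = -455*(-454) = 206570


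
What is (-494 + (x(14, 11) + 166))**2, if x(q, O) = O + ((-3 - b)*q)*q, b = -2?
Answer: 263169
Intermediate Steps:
x(q, O) = O - q**2 (x(q, O) = O + ((-3 - 1*(-2))*q)*q = O + ((-3 + 2)*q)*q = O + (-q)*q = O - q**2)
(-494 + (x(14, 11) + 166))**2 = (-494 + ((11 - 1*14**2) + 166))**2 = (-494 + ((11 - 1*196) + 166))**2 = (-494 + ((11 - 196) + 166))**2 = (-494 + (-185 + 166))**2 = (-494 - 19)**2 = (-513)**2 = 263169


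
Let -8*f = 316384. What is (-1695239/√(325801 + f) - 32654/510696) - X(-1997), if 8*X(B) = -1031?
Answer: 65783293/510696 - 1695239*√286253/286253 ≈ -3039.7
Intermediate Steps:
f = -39548 (f = -⅛*316384 = -39548)
X(B) = -1031/8 (X(B) = (⅛)*(-1031) = -1031/8)
(-1695239/√(325801 + f) - 32654/510696) - X(-1997) = (-1695239/√(325801 - 39548) - 32654/510696) - 1*(-1031/8) = (-1695239*√286253/286253 - 32654*1/510696) + 1031/8 = (-1695239*√286253/286253 - 16327/255348) + 1031/8 = (-16327/255348 - 1695239*√286253/286253) + 1031/8 = 65783293/510696 - 1695239*√286253/286253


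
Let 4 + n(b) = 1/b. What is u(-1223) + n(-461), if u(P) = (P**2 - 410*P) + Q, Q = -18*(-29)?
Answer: 920929096/461 ≈ 1.9977e+6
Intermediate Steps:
Q = 522
u(P) = 522 + P**2 - 410*P (u(P) = (P**2 - 410*P) + 522 = 522 + P**2 - 410*P)
n(b) = -4 + 1/b
u(-1223) + n(-461) = (522 + (-1223)**2 - 410*(-1223)) + (-4 + 1/(-461)) = (522 + 1495729 + 501430) + (-4 - 1/461) = 1997681 - 1845/461 = 920929096/461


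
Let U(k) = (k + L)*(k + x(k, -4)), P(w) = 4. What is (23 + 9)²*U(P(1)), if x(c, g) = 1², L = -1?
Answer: 15360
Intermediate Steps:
x(c, g) = 1
U(k) = (1 + k)*(-1 + k) (U(k) = (k - 1)*(k + 1) = (-1 + k)*(1 + k) = (1 + k)*(-1 + k))
(23 + 9)²*U(P(1)) = (23 + 9)²*(-1 + 4²) = 32²*(-1 + 16) = 1024*15 = 15360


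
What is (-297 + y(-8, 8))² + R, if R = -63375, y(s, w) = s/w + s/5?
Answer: 659629/25 ≈ 26385.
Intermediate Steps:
y(s, w) = s/5 + s/w (y(s, w) = s/w + s*(⅕) = s/w + s/5 = s/5 + s/w)
(-297 + y(-8, 8))² + R = (-297 + ((⅕)*(-8) - 8/8))² - 63375 = (-297 + (-8/5 - 8*⅛))² - 63375 = (-297 + (-8/5 - 1))² - 63375 = (-297 - 13/5)² - 63375 = (-1498/5)² - 63375 = 2244004/25 - 63375 = 659629/25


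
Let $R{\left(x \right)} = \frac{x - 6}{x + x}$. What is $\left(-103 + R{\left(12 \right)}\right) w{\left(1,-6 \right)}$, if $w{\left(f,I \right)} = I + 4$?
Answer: $\frac{411}{2} \approx 205.5$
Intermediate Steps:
$w{\left(f,I \right)} = 4 + I$
$R{\left(x \right)} = \frac{-6 + x}{2 x}$
$\left(-103 + R{\left(12 \right)}\right) w{\left(1,-6 \right)} = \left(-103 + \frac{-6 + 12}{2 \cdot 12}\right) \left(4 - 6\right) = \left(-103 + \frac{1}{2} \cdot \frac{1}{12} \cdot 6\right) \left(-2\right) = \left(-103 + \frac{1}{4}\right) \left(-2\right) = \left(- \frac{411}{4}\right) \left(-2\right) = \frac{411}{2}$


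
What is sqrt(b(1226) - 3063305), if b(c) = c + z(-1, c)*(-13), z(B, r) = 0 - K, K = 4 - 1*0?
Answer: I*sqrt(3062027) ≈ 1749.9*I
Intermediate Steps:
K = 4 (K = 4 + 0 = 4)
z(B, r) = -4 (z(B, r) = 0 - 1*4 = 0 - 4 = -4)
b(c) = 52 + c (b(c) = c - 4*(-13) = c + 52 = 52 + c)
sqrt(b(1226) - 3063305) = sqrt((52 + 1226) - 3063305) = sqrt(1278 - 3063305) = sqrt(-3062027) = I*sqrt(3062027)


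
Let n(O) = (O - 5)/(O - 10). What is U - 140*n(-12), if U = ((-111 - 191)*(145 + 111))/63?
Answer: -925402/693 ≈ -1335.4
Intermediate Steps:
n(O) = (-5 + O)/(-10 + O)
U = -77312/63 (U = -302*256*(1/63) = -77312*1/63 = -77312/63 ≈ -1227.2)
U - 140*n(-12) = -77312/63 - 140*(-5 - 12)/(-10 - 12) = -77312/63 - 140*(-17)/(-22) = -77312/63 - (-70)*(-17)/11 = -77312/63 - 140*17/22 = -77312/63 - 1190/11 = -925402/693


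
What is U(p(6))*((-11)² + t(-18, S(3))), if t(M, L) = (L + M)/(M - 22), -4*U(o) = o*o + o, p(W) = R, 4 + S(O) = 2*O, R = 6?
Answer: -12747/10 ≈ -1274.7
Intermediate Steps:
S(O) = -4 + 2*O
p(W) = 6
U(o) = -o/4 - o²/4 (U(o) = -(o*o + o)/4 = -(o² + o)/4 = -(o + o²)/4 = -o/4 - o²/4)
t(M, L) = (L + M)/(-22 + M)
U(p(6))*((-11)² + t(-18, S(3))) = (-¼*6*(1 + 6))*((-11)² + ((-4 + 2*3) - 18)/(-22 - 18)) = (-¼*6*7)*(121 + ((-4 + 6) - 18)/(-40)) = -21*(121 - (2 - 18)/40)/2 = -21*(121 - 1/40*(-16))/2 = -21*(121 + ⅖)/2 = -21/2*607/5 = -12747/10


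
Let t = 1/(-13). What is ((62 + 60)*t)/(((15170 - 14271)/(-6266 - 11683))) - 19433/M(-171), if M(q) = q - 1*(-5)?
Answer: 19052149/62582 ≈ 304.44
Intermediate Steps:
M(q) = 5 + q (M(q) = q + 5 = 5 + q)
t = -1/13 ≈ -0.076923
((62 + 60)*t)/(((15170 - 14271)/(-6266 - 11683))) - 19433/M(-171) = ((62 + 60)*(-1/13))/(((15170 - 14271)/(-6266 - 11683))) - 19433/(5 - 171) = (122*(-1/13))/((899/(-17949))) - 19433/(-166) = -122/(13*(899*(-1/17949))) - 19433*(-1/166) = -122/(13*(-29/579)) + 19433/166 = -122/13*(-579/29) + 19433/166 = 70638/377 + 19433/166 = 19052149/62582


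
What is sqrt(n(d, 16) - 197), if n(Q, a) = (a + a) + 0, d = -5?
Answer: I*sqrt(165) ≈ 12.845*I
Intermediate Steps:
n(Q, a) = 2*a (n(Q, a) = 2*a + 0 = 2*a)
sqrt(n(d, 16) - 197) = sqrt(2*16 - 197) = sqrt(32 - 197) = sqrt(-165) = I*sqrt(165)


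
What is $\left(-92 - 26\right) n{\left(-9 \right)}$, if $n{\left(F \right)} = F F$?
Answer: $-9558$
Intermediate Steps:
$n{\left(F \right)} = F^{2}$
$\left(-92 - 26\right) n{\left(-9 \right)} = \left(-92 - 26\right) \left(-9\right)^{2} = \left(-118\right) 81 = -9558$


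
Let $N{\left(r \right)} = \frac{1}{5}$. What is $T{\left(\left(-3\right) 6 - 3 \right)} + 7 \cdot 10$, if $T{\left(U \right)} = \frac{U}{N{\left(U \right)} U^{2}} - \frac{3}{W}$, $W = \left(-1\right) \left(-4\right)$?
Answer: $\frac{5797}{84} \approx 69.012$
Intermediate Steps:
$N{\left(r \right)} = \frac{1}{5}$
$W = 4$
$T{\left(U \right)} = - \frac{3}{4} + \frac{5}{U}$ ($T{\left(U \right)} = \frac{U}{\frac{1}{5} U^{2}} - \frac{3}{4} = U \frac{5}{U^{2}} - \frac{3}{4} = \frac{5}{U} - \frac{3}{4} = - \frac{3}{4} + \frac{5}{U}$)
$T{\left(\left(-3\right) 6 - 3 \right)} + 7 \cdot 10 = \left(- \frac{3}{4} + \frac{5}{\left(-3\right) 6 - 3}\right) + 7 \cdot 10 = \left(- \frac{3}{4} + \frac{5}{-18 - 3}\right) + 70 = \left(- \frac{3}{4} + \frac{5}{-21}\right) + 70 = \left(- \frac{3}{4} + 5 \left(- \frac{1}{21}\right)\right) + 70 = \left(- \frac{3}{4} - \frac{5}{21}\right) + 70 = - \frac{83}{84} + 70 = \frac{5797}{84}$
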